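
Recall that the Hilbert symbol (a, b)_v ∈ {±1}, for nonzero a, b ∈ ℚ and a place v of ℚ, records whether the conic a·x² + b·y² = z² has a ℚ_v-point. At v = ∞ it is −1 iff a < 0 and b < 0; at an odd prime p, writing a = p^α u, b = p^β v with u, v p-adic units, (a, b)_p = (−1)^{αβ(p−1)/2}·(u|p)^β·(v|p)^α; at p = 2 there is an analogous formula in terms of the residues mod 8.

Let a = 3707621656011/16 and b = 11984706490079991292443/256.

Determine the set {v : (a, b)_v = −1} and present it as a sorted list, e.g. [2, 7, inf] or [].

[2, 7, 31, 37]

(a, b) ≡ (313131, 1147) mod (ℚ^×)²; places V = {2, 3, 7, 13, 31, 37, ∞}.
(a,b)_37: α=3, u≡1; β=5, v≡6 (mod 37); (1|37)=+1, (6|37)=-1; sign (−1)^0·+1^5·-1^3 = -1.
(a,b)_∞: sgn(313131)=+, sgn(1147)=+, so +1.
(a,b)_13: α=1, u≡11; β=2, v≡10 (mod 13); (11|13)=-1, (10|13)=+1; sign (−1)^0·-1^2·+1^1 = +1.
(a,b)_7: α=1, u≡3; β=2, v≡5 (mod 7); (3|7)=-1, (5|7)=-1; sign (−1)^0·-1^2·-1^1 = -1.
(a,b)_2: α=-4, β=-8; u≡3, v≡3 (mod 8); ε(u)ε(v)=1·1, αω(v)=-4·1, βω(u)=-8·1; sum ≡ 1  ⇒  -1.
(a,b)_31: α=3, u≡15; β=5, v≡22 (mod 31); (15|31)=-1, (22|31)=-1; sign (−1)^1·-1^5·-1^3 = -1.
(a,b)_3: α=3, u≡1; β=6, v≡1 (mod 3); (1|3)=+1, (1|3)=+1; sign (−1)^0·+1^6·+1^3 = +1.
Ram(313131, 1147) = {2, 7, 31, 37}; no ℚ_2-point on the conic.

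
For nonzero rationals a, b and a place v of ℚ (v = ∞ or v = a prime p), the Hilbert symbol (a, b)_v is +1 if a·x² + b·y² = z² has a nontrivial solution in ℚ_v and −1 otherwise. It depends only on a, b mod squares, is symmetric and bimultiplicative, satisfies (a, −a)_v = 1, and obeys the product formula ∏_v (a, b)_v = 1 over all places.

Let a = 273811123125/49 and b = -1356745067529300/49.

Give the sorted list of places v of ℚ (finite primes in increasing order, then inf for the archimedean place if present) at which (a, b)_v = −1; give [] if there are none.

Mod squares: a ≡ 37, b ≡ -93. Check v ∈ {∞, 2, 3, 5, 7, 31, 37}.
v=37: a=37^3·(≡3), b=37^4·(≡23) mod 37; (3|37)=+1, (23|37)=-1; (−1)^{3·4·18}·(+1)^4·(-1)^3 = -1.
v=7: a=7^-2·(≡1), b=7^-2·(≡6) mod 7; (1|7)=+1, (6|7)=-1; (−1)^{-2·-2·3}·(+1)^-2·(-1)^-2 = +1.
v=31: a=31^2·(≡13), b=31^3·(≡9) mod 31; (13|31)=-1, (9|31)=+1; (−1)^{2·3·15}·(-1)^3·(+1)^2 = -1.
v=2: v_2(a)=0, v_2(b)=2; units ≡ 5, 3 (mod 8); ε·ε+αω+βω = 0·1+0·1+2·1 ≡ 0  ⇒  (a,b)_2 = +1.
v=5: a=5^4·(≡3), b=5^2·(≡2) mod 5; (3|5)=-1, (2|5)=-1; (−1)^{4·2·2}·(-1)^2·(-1)^4 = +1.
v=3: a=3^2·(≡1), b=3^5·(≡2) mod 3; (1|3)=+1, (2|3)=-1; (−1)^{2·5·1}·(+1)^5·(-1)^2 = +1.
v=∞: 37 > 0 and -93 < 0  ⇒  (a,b)_∞ = +1.
(37, -93 / ℚ) ramifies at {31, 37}: a division algebra.

[31, 37]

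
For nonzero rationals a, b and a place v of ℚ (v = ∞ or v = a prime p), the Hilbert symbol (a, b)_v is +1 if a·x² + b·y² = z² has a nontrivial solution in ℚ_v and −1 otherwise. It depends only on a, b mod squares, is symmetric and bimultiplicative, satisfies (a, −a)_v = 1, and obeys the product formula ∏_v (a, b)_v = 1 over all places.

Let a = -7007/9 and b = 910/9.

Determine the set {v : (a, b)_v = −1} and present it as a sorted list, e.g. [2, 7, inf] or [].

Mod squares: a ≡ -143, b ≡ 910. Check v ∈ {∞, 2, 3, 5, 7, 11, 13}.
v=13: a=13^1·(≡8), b=13^1·(≡2) mod 13; (8|13)=-1, (2|13)=-1; (−1)^{1·1·6}·(-1)^1·(-1)^1 = +1.
v=2: v_2(a)=0, v_2(b)=1; units ≡ 1, 7 (mod 8); ε·ε+αω+βω = 0·1+0·0+1·0 ≡ 0  ⇒  (a,b)_2 = +1.
v=3: a=3^-2·(≡1), b=3^-2·(≡1) mod 3; (1|3)=+1, (1|3)=+1; (−1)^{-2·-2·1}·(+1)^-2·(+1)^-2 = +1.
v=5: a=5^0·(≡2), b=5^1·(≡3) mod 5; (2|5)=-1, (3|5)=-1; (−1)^{0·1·2}·(-1)^1·(-1)^0 = -1.
v=∞: -143 < 0 and 910 > 0  ⇒  (a,b)_∞ = +1.
v=11: a=11^1·(≡5), b=11^0·(≡7) mod 11; (5|11)=+1, (7|11)=-1; (−1)^{1·0·5}·(+1)^0·(-1)^1 = -1.
v=7: a=7^2·(≡2), b=7^1·(≡2) mod 7; (2|7)=+1, (2|7)=+1; (−1)^{2·1·3}·(+1)^1·(+1)^2 = +1.
(-143, 910 / ℚ) ramifies at {5, 11}: a division algebra.

[5, 11]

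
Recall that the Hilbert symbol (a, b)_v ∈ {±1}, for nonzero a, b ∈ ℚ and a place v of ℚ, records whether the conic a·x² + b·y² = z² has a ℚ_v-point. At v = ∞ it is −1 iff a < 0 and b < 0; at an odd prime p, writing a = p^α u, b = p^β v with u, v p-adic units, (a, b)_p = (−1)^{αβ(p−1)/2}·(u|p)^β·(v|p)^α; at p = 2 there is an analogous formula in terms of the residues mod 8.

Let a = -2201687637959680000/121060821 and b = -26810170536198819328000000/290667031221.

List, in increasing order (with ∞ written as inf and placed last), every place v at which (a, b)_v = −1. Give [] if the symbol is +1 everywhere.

Mod squares: a ≡ -1218, b ≡ -176358. Check v ∈ {∞, 2, 3, 5, 7, 13, 17, 19, 29}.
v=2: v_2(a)=13, v_2(b)=15; units ≡ 7, 5 (mod 8); ε·ε+αω+βω = 1·0+13·1+15·0 ≡ 1  ⇒  (a,b)_2 = -1.
v=17: a=17^2·(≡14), b=17^3·(≡9) mod 17; (14|17)=-1, (9|17)=+1; (−1)^{2·3·8}·(-1)^3·(+1)^2 = -1.
v=5: a=5^4·(≡2), b=5^6·(≡3) mod 5; (2|5)=-1, (3|5)=-1; (−1)^{4·6·2}·(-1)^6·(-1)^4 = +1.
v=19: a=19^2·(≡17), b=19^3·(≡5) mod 19; (17|19)=+1, (5|19)=+1; (−1)^{2·3·9}·(+1)^3·(+1)^2 = +1.
v=13: a=13^2·(≡4), b=13^3·(≡2) mod 13; (4|13)=+1, (2|13)=-1; (−1)^{2·3·6}·(+1)^3·(-1)^2 = +1.
v=29: a=29^3·(≡28), b=29^4·(≡16) mod 29; (28|29)=+1, (16|29)=+1; (−1)^{3·4·14}·(+1)^4·(+1)^3 = +1.
v=7: a=7^-9·(≡1), b=7^-13·(≡5) mod 7; (1|7)=+1, (5|7)=-1; (−1)^{-9·-13·3}·(+1)^-13·(-1)^-9 = +1.
v=∞: -1218 < 0 and -176358 < 0  ⇒  (a,b)_∞ = -1.
v=3: a=3^-1·(≡2), b=3^-1·(≡2) mod 3; (2|3)=-1, (2|3)=-1; (−1)^{-1·-1·1}·(-1)^-1·(-1)^-1 = -1.
(-1218, -176358 / ℚ) ramifies at {2, 3, 17, ∞}: a division algebra.

[2, 3, 17, inf]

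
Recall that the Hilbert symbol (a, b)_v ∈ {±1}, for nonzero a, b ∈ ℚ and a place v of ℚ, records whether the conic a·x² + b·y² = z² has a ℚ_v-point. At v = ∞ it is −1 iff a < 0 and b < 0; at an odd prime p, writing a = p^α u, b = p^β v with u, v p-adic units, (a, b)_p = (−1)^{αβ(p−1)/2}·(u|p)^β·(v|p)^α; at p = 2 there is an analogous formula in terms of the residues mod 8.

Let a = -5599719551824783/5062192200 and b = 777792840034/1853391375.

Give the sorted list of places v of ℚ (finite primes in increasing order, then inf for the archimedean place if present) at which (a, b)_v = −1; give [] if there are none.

[11, 17]

Mod squares: a ≡ -14, b ≡ 1870. Check v ∈ {∞, 2, 3, 5, 7, 11, 13, 17, 31, 41, 43}.
v=7: a=7^3·(≡6), b=7^2·(≡1) mod 7; (6|7)=-1, (1|7)=+1; (−1)^{3·2·3}·(-1)^2·(+1)^3 = +1.
v=2: v_2(a)=-3, v_2(b)=1; units ≡ 1, 7 (mod 8); ε·ε+αω+βω = 0·1+-3·0+1·0 ≡ 0  ⇒  (a,b)_2 = +1.
v=∞: -14 < 0 and 1870 > 0  ⇒  (a,b)_∞ = +1.
v=17: a=17^4·(≡7), b=17^3·(≡4) mod 17; (7|17)=-1, (4|17)=+1; (−1)^{4·3·8}·(-1)^3·(+1)^4 = -1.
v=13: a=13^-2·(≡3), b=13^0·(≡7) mod 13; (3|13)=+1, (7|13)=-1; (−1)^{-2·0·6}·(+1)^0·(-1)^-2 = +1.
v=5: a=5^-2·(≡4), b=5^-3·(≡4) mod 5; (4|5)=+1, (4|5)=+1; (−1)^{-2·-3·2}·(+1)^-3·(+1)^-2 = +1.
v=41: a=41^2·(≡38), b=41^2·(≡10) mod 41; (38|41)=-1, (10|41)=+1; (−1)^{2·2·20}·(-1)^2·(+1)^2 = +1.
v=3: a=3^-4·(≡1), b=3^-6·(≡1) mod 3; (1|3)=+1, (1|3)=+1; (−1)^{-4·-6·1}·(+1)^-6·(+1)^-4 = +1.
v=43: a=43^-2·(≡32), b=43^-2·(≡4) mod 43; (32|43)=-1, (4|43)=+1; (−1)^{-2·-2·21}·(-1)^-2·(+1)^-2 = +1.
v=31: a=31^2·(≡6), b=31^2·(≡9) mod 31; (6|31)=-1, (9|31)=+1; (−1)^{2·2·15}·(-1)^2·(+1)^2 = +1.
v=11: a=11^2·(≡10), b=11^-1·(≡1) mod 11; (10|11)=-1, (1|11)=+1; (−1)^{2·-1·5}·(-1)^-1·(+1)^2 = -1.
|Ram(-14, 1870)| = 2, even; anisotropic at {11, 17}.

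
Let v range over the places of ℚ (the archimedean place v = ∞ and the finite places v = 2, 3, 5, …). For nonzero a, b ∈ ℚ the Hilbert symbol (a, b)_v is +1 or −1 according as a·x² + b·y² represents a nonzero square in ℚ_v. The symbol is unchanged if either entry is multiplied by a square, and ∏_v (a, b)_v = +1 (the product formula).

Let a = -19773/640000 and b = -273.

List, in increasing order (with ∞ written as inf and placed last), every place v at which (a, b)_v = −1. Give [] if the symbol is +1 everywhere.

Mod squares: a ≡ -13, b ≡ -273. Check v ∈ {∞, 2, 3, 5, 7, 13}.
v=∞: -13 < 0 and -273 < 0  ⇒  (a,b)_∞ = -1.
v=3: a=3^2·(≡2), b=3^1·(≡2) mod 3; (2|3)=-1, (2|3)=-1; (−1)^{2·1·1}·(-1)^1·(-1)^2 = -1.
v=2: v_2(a)=-10, v_2(b)=0; units ≡ 3, 7 (mod 8); ε·ε+αω+βω = 1·1+-10·0+0·1 ≡ 1  ⇒  (a,b)_2 = -1.
v=5: a=5^-4·(≡3), b=5^0·(≡2) mod 5; (3|5)=-1, (2|5)=-1; (−1)^{-4·0·2}·(-1)^0·(-1)^-4 = +1.
v=13: a=13^3·(≡3), b=13^1·(≡5) mod 13; (3|13)=+1, (5|13)=-1; (−1)^{3·1·6}·(+1)^1·(-1)^3 = -1.
v=7: a=7^0·(≡4), b=7^1·(≡3) mod 7; (4|7)=+1, (3|7)=-1; (−1)^{0·1·3}·(+1)^1·(-1)^0 = +1.
Ram(-13, -273) = {2, 3, 13, ∞}; no ℚ_2-point on the conic.

[2, 3, 13, inf]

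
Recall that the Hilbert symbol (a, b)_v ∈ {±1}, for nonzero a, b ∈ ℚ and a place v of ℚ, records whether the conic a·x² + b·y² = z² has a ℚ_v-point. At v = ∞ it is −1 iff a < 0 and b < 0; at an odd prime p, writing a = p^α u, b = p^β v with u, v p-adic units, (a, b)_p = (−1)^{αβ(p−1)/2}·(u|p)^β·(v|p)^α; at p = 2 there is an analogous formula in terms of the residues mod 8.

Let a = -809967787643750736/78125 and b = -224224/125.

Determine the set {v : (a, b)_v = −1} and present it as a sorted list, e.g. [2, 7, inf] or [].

[7, inf]

(a, b) ≡ (-105, -1430) mod (ℚ^×)²; places V = {2, 3, 5, 7, 11, 13, ∞}.
(a,b)_2: α=4, β=5; u≡7, v≡5 (mod 8); ε(u)ε(v)=1·0, αω(v)=4·1, βω(u)=5·0; sum ≡ 0  ⇒  +1.
(a,b)_13: α=4, u≡12; β=1, v≡2 (mod 13); (12|13)=+1, (2|13)=-1; sign (−1)^0·+1^1·-1^4 = +1.
(a,b)_11: α=4, u≡9; β=1, v≡8 (mod 11); (9|11)=+1, (8|11)=-1; sign (−1)^0·+1^1·-1^4 = +1.
(a,b)_3: α=1, u≡1; β=0, v≡1 (mod 3); (1|3)=+1, (1|3)=+1; sign (−1)^0·+1^0·+1^1 = +1.
(a,b)_7: α=9, u≡5; β=2, v≡5 (mod 7); (5|7)=-1, (5|7)=-1; sign (−1)^0·-1^2·-1^9 = -1.
(a,b)_5: α=-7, u≡4; β=-3, v≡1 (mod 5); (4|5)=+1, (1|5)=+1; sign (−1)^0·+1^-3·+1^-7 = +1.
(a,b)_∞: sgn(-105)=−, sgn(-1430)=−, so -1.
|Ram(-105, -1430)| = 2, even; anisotropic at {7, ∞}.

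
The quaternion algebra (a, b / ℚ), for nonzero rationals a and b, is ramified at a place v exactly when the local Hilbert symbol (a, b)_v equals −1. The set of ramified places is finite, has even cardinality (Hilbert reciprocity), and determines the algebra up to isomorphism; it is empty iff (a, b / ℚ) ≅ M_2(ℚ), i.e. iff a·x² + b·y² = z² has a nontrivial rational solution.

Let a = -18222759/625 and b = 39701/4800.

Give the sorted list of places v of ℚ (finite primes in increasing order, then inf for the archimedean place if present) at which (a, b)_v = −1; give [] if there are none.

(a, b) ≡ (-1479, 87) mod (ℚ^×)²; places V = {2, 3, 5, 17, 29, 37, ∞}.
(a,b)_29: α=1, u≡20; β=1, v≡12 (mod 29); (20|29)=+1, (12|29)=-1; sign (−1)^0·+1^1·-1^1 = -1.
(a,b)_2: α=0, β=-6; u≡1, v≡7 (mod 8); ε(u)ε(v)=0·1, αω(v)=0·0, βω(u)=-6·0; sum ≡ 0  ⇒  +1.
(a,b)_3: α=3, u≡2; β=-1, v≡2 (mod 3); (2|3)=-1, (2|3)=-1; sign (−1)^1·-1^-1·-1^3 = -1.
(a,b)_17: α=1, u≡15; β=0, v≡1 (mod 17); (15|17)=+1, (1|17)=+1; sign (−1)^0·+1^0·+1^1 = +1.
(a,b)_37: α=2, u≡7; β=2, v≡23 (mod 37); (7|37)=+1, (23|37)=-1; sign (−1)^0·+1^2·-1^2 = +1.
(a,b)_5: α=-4, u≡1; β=-2, v≡3 (mod 5); (1|5)=+1, (3|5)=-1; sign (−1)^0·+1^-2·-1^-4 = +1.
(a,b)_∞: sgn(-1479)=−, sgn(87)=+, so +1.
Ram(-1479, 87) = {3, 29}; no ℚ_3-point on the conic.

[3, 29]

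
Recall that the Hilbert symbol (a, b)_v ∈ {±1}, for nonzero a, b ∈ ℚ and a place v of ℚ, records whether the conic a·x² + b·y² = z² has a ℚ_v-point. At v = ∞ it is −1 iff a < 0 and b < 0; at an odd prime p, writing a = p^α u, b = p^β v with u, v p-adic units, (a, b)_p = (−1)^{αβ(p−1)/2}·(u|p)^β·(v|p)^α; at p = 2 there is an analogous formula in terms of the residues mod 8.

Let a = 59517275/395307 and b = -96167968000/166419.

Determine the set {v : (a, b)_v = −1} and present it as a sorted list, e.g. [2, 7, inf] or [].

[5, 23]

Mod squares: a ≡ 5217, b ≡ -312455. Check v ∈ {∞, 2, 3, 5, 11, 13, 19, 23, 37, 41, 47}.
v=23: a=23^0·(≡10), b=23^3·(≡3) mod 23; (10|23)=-1, (3|23)=+1; (−1)^{0·3·11}·(-1)^3·(+1)^0 = -1.
v=11: a=11^-4·(≡3), b=11^-1·(≡7) mod 11; (3|11)=+1, (7|11)=-1; (−1)^{-4·-1·5}·(+1)^-1·(-1)^-4 = +1.
v=19: a=19^0·(≡5), b=19^1·(≡11) mod 19; (5|19)=+1, (11|19)=+1; (−1)^{0·1·9}·(+1)^1·(+1)^0 = +1.
v=3: a=3^-3·(≡2), b=3^-2·(≡1) mod 3; (2|3)=-1, (1|3)=+1; (−1)^{-3·-2·1}·(-1)^-2·(+1)^-3 = +1.
v=47: a=47^1·(≡9), b=47^0·(≡16) mod 47; (9|47)=+1, (16|47)=+1; (−1)^{1·0·23}·(+1)^0·(+1)^1 = +1.
v=41: a=41^0·(≡25), b=41^-2·(≡19) mod 41; (25|41)=+1, (19|41)=-1; (−1)^{0·-2·20}·(+1)^-2·(-1)^0 = +1.
v=∞: 5217 > 0 and -312455 < 0  ⇒  (a,b)_∞ = +1.
v=5: a=5^2·(≡3), b=5^3·(≡4) mod 5; (3|5)=-1, (4|5)=+1; (−1)^{2·3·2}·(-1)^3·(+1)^2 = -1.
v=37: a=37^3·(≡9), b=37^0·(≡12) mod 37; (9|37)=+1, (12|37)=+1; (−1)^{3·0·18}·(+1)^0·(+1)^3 = +1.
v=2: v_2(a)=0, v_2(b)=8; units ≡ 1, 1 (mod 8); ε·ε+αω+βω = 0·0+0·0+8·0 ≡ 0  ⇒  (a,b)_2 = +1.
v=13: a=13^0·(≡4), b=13^1·(≡7) mod 13; (4|13)=+1, (7|13)=-1; (−1)^{0·1·6}·(+1)^1·(-1)^0 = +1.
|Ram(5217, -312455)| = 2, even; anisotropic at {5, 23}.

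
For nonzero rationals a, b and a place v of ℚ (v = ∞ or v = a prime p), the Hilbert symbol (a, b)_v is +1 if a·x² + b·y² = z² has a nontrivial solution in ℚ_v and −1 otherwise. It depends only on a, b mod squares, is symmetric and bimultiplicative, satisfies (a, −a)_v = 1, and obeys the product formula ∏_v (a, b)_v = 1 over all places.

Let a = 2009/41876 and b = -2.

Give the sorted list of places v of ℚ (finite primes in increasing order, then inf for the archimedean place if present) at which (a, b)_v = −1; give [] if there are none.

[2, 29]

Mod squares: a ≡ 1189, b ≡ -2. Check v ∈ {∞, 2, 7, 19, 29, 41}.
v=7: a=7^2·(≡3), b=7^0·(≡5) mod 7; (3|7)=-1, (5|7)=-1; (−1)^{2·0·3}·(-1)^0·(-1)^2 = +1.
v=19: a=19^-2·(≡7), b=19^0·(≡17) mod 19; (7|19)=+1, (17|19)=+1; (−1)^{-2·0·9}·(+1)^0·(+1)^-2 = +1.
v=∞: 1189 > 0 and -2 < 0  ⇒  (a,b)_∞ = +1.
v=29: a=29^-1·(≡18), b=29^0·(≡27) mod 29; (18|29)=-1, (27|29)=-1; (−1)^{-1·0·14}·(-1)^0·(-1)^-1 = -1.
v=2: v_2(a)=-2, v_2(b)=1; units ≡ 5, 7 (mod 8); ε·ε+αω+βω = 0·1+-2·0+1·1 ≡ 1  ⇒  (a,b)_2 = -1.
v=41: a=41^1·(≡6), b=41^0·(≡39) mod 41; (6|41)=-1, (39|41)=+1; (−1)^{1·0·20}·(-1)^0·(+1)^1 = +1.
Ram(1189, -2) = {2, 29}; no ℚ_2-point on the conic.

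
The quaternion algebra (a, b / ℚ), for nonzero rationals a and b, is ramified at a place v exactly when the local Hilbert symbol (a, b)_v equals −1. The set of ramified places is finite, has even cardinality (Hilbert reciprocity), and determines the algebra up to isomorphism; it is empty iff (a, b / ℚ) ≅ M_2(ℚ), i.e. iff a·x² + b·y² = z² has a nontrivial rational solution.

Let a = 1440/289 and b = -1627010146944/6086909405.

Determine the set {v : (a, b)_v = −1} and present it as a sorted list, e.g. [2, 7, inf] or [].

Mod squares: a ≡ 10, b ≡ -3570. Check v ∈ {∞, 2, 3, 5, 7, 13, 17, 23, 37, 41}.
v=5: a=5^1·(≡2), b=5^-1·(≡1) mod 5; (2|5)=-1, (1|5)=+1; (−1)^{1·-1·2}·(-1)^-1·(+1)^1 = -1.
v=37: a=37^0·(≡11), b=37^-2·(≡31) mod 37; (11|37)=+1, (31|37)=-1; (−1)^{0·-2·18}·(+1)^-2·(-1)^0 = +1.
v=∞: 10 > 0 and -3570 < 0  ⇒  (a,b)_∞ = +1.
v=3: a=3^2·(≡1), b=3^7·(≡1) mod 3; (1|3)=+1, (1|3)=+1; (−1)^{2·7·1}·(+1)^7·(+1)^2 = +1.
v=2: v_2(a)=5, v_2(b)=7; units ≡ 5, 7 (mod 8); ε·ε+αω+βω = 0·1+5·0+7·1 ≡ 1  ⇒  (a,b)_2 = -1.
v=17: a=17^-2·(≡12), b=17^3·(≡14) mod 17; (12|17)=-1, (14|17)=-1; (−1)^{-2·3·8}·(-1)^3·(-1)^-2 = -1.
v=23: a=23^0·(≡17), b=23^-2·(≡8) mod 23; (17|23)=-1, (8|23)=+1; (−1)^{0·-2·11}·(-1)^-2·(+1)^0 = +1.
v=13: a=13^0·(≡12), b=13^2·(≡2) mod 13; (12|13)=+1, (2|13)=-1; (−1)^{0·2·6}·(+1)^2·(-1)^0 = +1.
v=7: a=7^0·(≡6), b=7^1·(≡2) mod 7; (6|7)=-1, (2|7)=+1; (−1)^{0·1·3}·(-1)^1·(+1)^0 = -1.
v=41: a=41^0·(≡23), b=41^-2·(≡22) mod 41; (23|41)=+1, (22|41)=-1; (−1)^{0·-2·20}·(+1)^-2·(-1)^0 = +1.
Ram(10, -3570) = {2, 5, 7, 17}; no ℚ_2-point on the conic.

[2, 5, 7, 17]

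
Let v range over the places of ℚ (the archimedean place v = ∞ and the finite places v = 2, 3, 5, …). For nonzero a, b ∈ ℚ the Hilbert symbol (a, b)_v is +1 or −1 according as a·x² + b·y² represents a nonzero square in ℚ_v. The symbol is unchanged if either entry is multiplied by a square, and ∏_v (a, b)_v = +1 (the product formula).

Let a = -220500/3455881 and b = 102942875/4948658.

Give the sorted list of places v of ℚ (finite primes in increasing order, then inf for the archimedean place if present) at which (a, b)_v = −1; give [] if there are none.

Mod squares: a ≡ -5, b ≡ 70. Check v ∈ {∞, 2, 3, 5, 7, 11, 13}.
v=5: a=5^3·(≡1), b=5^3·(≡1) mod 5; (1|5)=+1, (1|5)=+1; (−1)^{3·3·2}·(+1)^3·(+1)^3 = +1.
v=7: a=7^2·(≡4), b=7^7·(≡6) mod 7; (4|7)=+1, (6|7)=-1; (−1)^{2·7·3}·(+1)^7·(-1)^2 = +1.
v=11: a=11^-2·(≡10), b=11^-4·(≡3) mod 11; (10|11)=-1, (3|11)=+1; (−1)^{-2·-4·5}·(-1)^-4·(+1)^-2 = +1.
v=3: a=3^2·(≡1), b=3^0·(≡1) mod 3; (1|3)=+1, (1|3)=+1; (−1)^{2·0·1}·(+1)^0·(+1)^2 = +1.
v=13: a=13^-4·(≡8), b=13^-2·(≡8) mod 13; (8|13)=-1, (8|13)=-1; (−1)^{-4·-2·6}·(-1)^-2·(-1)^-4 = +1.
v=2: v_2(a)=2, v_2(b)=-1; units ≡ 3, 3 (mod 8); ε·ε+αω+βω = 1·1+2·1+-1·1 ≡ 0  ⇒  (a,b)_2 = +1.
v=∞: -5 < 0 and 70 > 0  ⇒  (a,b)_∞ = +1.
Every local symbol is +1, so the conic -5·x² + 70·y² = z² has ℚ_v-points for all v and hence a ℚ-point; (a, b / ℚ) ≅ M_2(ℚ).

[]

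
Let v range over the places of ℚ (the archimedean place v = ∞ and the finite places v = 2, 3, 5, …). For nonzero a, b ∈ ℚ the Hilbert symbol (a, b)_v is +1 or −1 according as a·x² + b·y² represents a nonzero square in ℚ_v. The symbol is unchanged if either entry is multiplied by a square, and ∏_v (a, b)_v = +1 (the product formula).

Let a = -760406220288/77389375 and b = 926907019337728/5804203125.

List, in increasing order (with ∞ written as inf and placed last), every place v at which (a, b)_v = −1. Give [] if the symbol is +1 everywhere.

(a, b) ≡ (-546, 9282) mod (ℚ^×)²; places V = {2, 3, 5, 7, 11, 13, 17, 19, ∞}.
(a,b)_2: α=9, β=13; u≡7, v≡1 (mod 8); ε(u)ε(v)=1·0, αω(v)=9·0, βω(u)=13·0; sum ≡ 0  ⇒  +1.
(a,b)_11: α=4, u≡5; β=6, v≡4 (mod 11); (5|11)=+1, (4|11)=+1; sign (−1)^0·+1^6·+1^4 = +1.
(a,b)_3: α=3, u≡1; β=-1, v≡1 (mod 3); (1|3)=+1, (1|3)=+1; sign (−1)^1·+1^-1·+1^3 = -1.
(a,b)_17: α=2, u≡16; β=3, v≡16 (mod 17); (16|17)=+1, (16|17)=+1; sign (−1)^0·+1^3·+1^2 = +1.
(a,b)_7: α=-3, u≡6; β=-3, v≡6 (mod 7); (6|7)=-1, (6|7)=-1; sign (−1)^1·-1^-3·-1^-3 = -1.
(a,b)_19: α=-2, u≡11; β=-2, v≡15 (mod 19); (11|19)=+1, (15|19)=-1; sign (−1)^0·+1^-2·-1^-2 = +1.
(a,b)_∞: sgn(-546)=−, sgn(9282)=+, so +1.
(a,b)_13: α=1, u≡3; β=1, v≡9 (mod 13); (3|13)=+1, (9|13)=+1; sign (−1)^0·+1^1·+1^1 = +1.
(a,b)_5: α=-4, u≡4; β=-6, v≡2 (mod 5); (4|5)=+1, (2|5)=-1; sign (−1)^0·+1^-6·-1^-4 = +1.
(-546, 9282 / ℚ) ramifies at {3, 7}: a division algebra.

[3, 7]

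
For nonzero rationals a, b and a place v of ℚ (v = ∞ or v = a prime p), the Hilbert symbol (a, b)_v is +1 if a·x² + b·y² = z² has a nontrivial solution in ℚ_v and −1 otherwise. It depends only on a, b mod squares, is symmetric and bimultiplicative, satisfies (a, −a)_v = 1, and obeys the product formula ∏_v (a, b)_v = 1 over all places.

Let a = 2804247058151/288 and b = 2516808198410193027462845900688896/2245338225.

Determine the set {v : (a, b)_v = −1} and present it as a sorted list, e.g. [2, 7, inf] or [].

[2, 7, 11, 23, 29, 31]

(a, b) ≡ (317061118, 169694) mod (ℚ^×)²; places V = {2, 3, 5, 7, 11, 13, 17, 19, 23, 29, 31, 41, ∞}.
(a,b)_∞: sgn(317061118)=+, sgn(169694)=+, so +1.
(a,b)_7: α=2, u≡6; β=3, v≡4 (mod 7); (6|7)=-1, (4|7)=+1; sign (−1)^0·-1^3·+1^2 = -1.
(a,b)_5: α=0, u≡2; β=-2, v≡4 (mod 5); (2|5)=-1, (4|5)=+1; sign (−1)^0·-1^-2·+1^0 = +1.
(a,b)_13: α=0, u≡3; β=-2, v≡5 (mod 13); (3|13)=+1, (5|13)=-1; sign (−1)^0·+1^-2·-1^0 = +1.
(a,b)_3: α=-2, u≡1; β=-12, v≡2 (mod 3); (1|3)=+1, (2|3)=-1; sign (−1)^0·+1^-12·-1^-2 = +1.
(a,b)_17: α=1, u≡3; β=3, v≡7 (mod 17); (3|17)=-1, (7|17)=-1; sign (−1)^0·-1^3·-1^1 = +1.
(a,b)_11: α=1, u≡5; β=2, v≡7 (mod 11); (5|11)=+1, (7|11)=-1; sign (−1)^0·+1^2·-1^1 = -1.
(a,b)_41: α=1, u≡11; β=2, v≡9 (mod 41); (11|41)=-1, (9|41)=+1; sign (−1)^0·-1^2·+1^1 = +1.
(a,b)_2: α=-5, β=9; u≡7, v≡7 (mod 8); ε(u)ε(v)=1·1, αω(v)=-5·0, βω(u)=9·0; sum ≡ 1  ⇒  -1.
(a,b)_19: α=2, u≡6; β=6, v≡11 (mod 19); (6|19)=+1, (11|19)=+1; sign (−1)^0·+1^6·+1^2 = +1.
(a,b)_29: α=1, u≡21; β=2, v≡19 (mod 29); (21|29)=-1, (19|29)=-1; sign (−1)^0·-1^2·-1^1 = -1.
(a,b)_31: α=1, u≡14; β=3, v≡2 (mod 31); (14|31)=+1, (2|31)=+1; sign (−1)^1·+1^3·+1^1 = -1.
(a,b)_23: α=1, u≡18; β=3, v≡3 (mod 23); (18|23)=+1, (3|23)=+1; sign (−1)^1·+1^3·+1^1 = -1.
(317061118, 169694 / ℚ) ramifies at {2, 7, 11, 23, 29, 31}: a division algebra.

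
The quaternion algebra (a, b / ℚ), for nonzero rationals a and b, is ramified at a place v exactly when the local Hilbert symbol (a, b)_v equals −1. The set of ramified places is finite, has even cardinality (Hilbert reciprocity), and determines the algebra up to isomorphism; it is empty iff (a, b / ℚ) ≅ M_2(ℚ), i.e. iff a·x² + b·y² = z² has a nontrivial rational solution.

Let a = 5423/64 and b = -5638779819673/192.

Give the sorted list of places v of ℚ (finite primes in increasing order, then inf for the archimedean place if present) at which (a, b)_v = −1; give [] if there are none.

[3, 7, 13, 43]

Mod squares: a ≡ 5423, b ≡ -11739. Check v ∈ {∞, 2, 3, 7, 11, 13, 17, 29, 43}.
v=17: a=17^1·(≡1), b=17^2·(≡9) mod 17; (1|17)=+1, (9|17)=+1; (−1)^{1·2·8}·(+1)^2·(+1)^1 = +1.
v=29: a=29^1·(≡7), b=29^2·(≡5) mod 29; (7|29)=+1, (5|29)=+1; (−1)^{1·2·14}·(+1)^2·(+1)^1 = +1.
v=3: a=3^0·(≡2), b=3^-1·(≡2) mod 3; (2|3)=-1, (2|3)=-1; (−1)^{0·-1·1}·(-1)^-1·(-1)^0 = -1.
v=7: a=7^0·(≡5), b=7^3·(≡6) mod 7; (5|7)=-1, (6|7)=-1; (−1)^{0·3·3}·(-1)^3·(-1)^0 = -1.
v=43: a=43^0·(≡33), b=43^1·(≡27) mod 43; (33|43)=-1, (27|43)=-1; (−1)^{0·1·21}·(-1)^1·(-1)^0 = -1.
v=2: v_2(a)=-6, v_2(b)=-6; units ≡ 7, 5 (mod 8); ε·ε+αω+βω = 1·0+-6·1+-6·0 ≡ 0  ⇒  (a,b)_2 = +1.
v=∞: 5423 > 0 and -11739 < 0  ⇒  (a,b)_∞ = +1.
v=11: a=11^1·(≡1), b=11^2·(≡1) mod 11; (1|11)=+1, (1|11)=+1; (−1)^{1·2·5}·(+1)^2·(+1)^1 = +1.
v=13: a=13^0·(≡11), b=13^1·(≡5) mod 13; (11|13)=-1, (5|13)=-1; (−1)^{0·1·6}·(-1)^1·(-1)^0 = -1.
|Ram(5423, -11739)| = 4, even; anisotropic at {3, 7, 13, 43}.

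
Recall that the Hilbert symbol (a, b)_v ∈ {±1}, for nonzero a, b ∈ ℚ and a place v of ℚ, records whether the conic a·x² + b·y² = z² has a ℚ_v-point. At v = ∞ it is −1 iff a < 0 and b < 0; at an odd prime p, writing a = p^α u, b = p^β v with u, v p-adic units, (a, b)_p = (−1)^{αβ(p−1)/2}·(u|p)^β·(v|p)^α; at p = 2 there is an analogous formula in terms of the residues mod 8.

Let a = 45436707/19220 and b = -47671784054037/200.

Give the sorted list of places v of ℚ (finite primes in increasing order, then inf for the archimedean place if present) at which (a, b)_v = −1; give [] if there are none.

[2, 13, 23, 29]

Mod squares: a ≡ 3335, b ≡ -26. Check v ∈ {∞, 2, 3, 5, 11, 13, 23, 29, 31}.
v=3: a=3^4·(≡2), b=3^4·(≡1) mod 3; (2|3)=-1, (1|3)=+1; (−1)^{4·4·1}·(-1)^4·(+1)^4 = +1.
v=29: a=29^3·(≡28), b=29^4·(≡18) mod 29; (28|29)=+1, (18|29)=-1; (−1)^{3·4·14}·(+1)^4·(-1)^3 = -1.
v=11: a=11^0·(≡10), b=11^2·(≡10) mod 11; (10|11)=-1, (10|11)=-1; (−1)^{0·2·5}·(-1)^2·(-1)^0 = +1.
v=5: a=5^-1·(≡3), b=5^-2·(≡1) mod 5; (3|5)=-1, (1|5)=+1; (−1)^{-1·-2·2}·(-1)^-2·(+1)^-1 = +1.
v=∞: 3335 > 0 and -26 < 0  ⇒  (a,b)_∞ = +1.
v=23: a=23^1·(≡21), b=23^2·(≡15) mod 23; (21|23)=-1, (15|23)=-1; (−1)^{1·2·11}·(-1)^2·(-1)^1 = -1.
v=31: a=31^-2·(≡5), b=31^0·(≡2) mod 31; (5|31)=+1, (2|31)=+1; (−1)^{-2·0·15}·(+1)^0·(+1)^-2 = +1.
v=13: a=13^0·(≡5), b=13^1·(≡8) mod 13; (5|13)=-1, (8|13)=-1; (−1)^{0·1·6}·(-1)^1·(-1)^0 = -1.
v=2: v_2(a)=-2, v_2(b)=-3; units ≡ 7, 3 (mod 8); ε·ε+αω+βω = 1·1+-2·1+-3·0 ≡ 1  ⇒  (a,b)_2 = -1.
(3335, -26 / ℚ) ramifies at {2, 13, 23, 29}: a division algebra.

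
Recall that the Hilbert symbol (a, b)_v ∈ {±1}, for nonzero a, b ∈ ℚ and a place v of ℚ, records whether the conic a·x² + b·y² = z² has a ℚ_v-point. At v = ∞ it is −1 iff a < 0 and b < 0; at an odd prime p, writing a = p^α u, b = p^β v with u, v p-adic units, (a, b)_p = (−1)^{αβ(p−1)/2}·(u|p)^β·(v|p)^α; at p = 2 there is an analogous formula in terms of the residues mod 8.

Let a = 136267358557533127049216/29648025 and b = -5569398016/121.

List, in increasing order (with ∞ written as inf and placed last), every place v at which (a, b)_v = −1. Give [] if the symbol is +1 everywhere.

(a, b) ≡ (14, -9061) mod (ℚ^×)²; places V = {2, 3, 5, 7, 11, 13, 17, 31, 41, ∞}.
(a,b)_7: α=7, u≡4; β=4, v≡1 (mod 7); (4|7)=+1, (1|7)=+1; sign (−1)^0·+1^4·+1^7 = +1.
(a,b)_∞: sgn(14)=+, sgn(-9061)=−, so +1.
(a,b)_5: α=-2, u≡1; β=0, v≡4 (mod 5); (1|5)=+1, (4|5)=+1; sign (−1)^0·+1^0·+1^-2 = +1.
(a,b)_13: α=2, u≡1; β=1, v≡7 (mod 13); (1|13)=+1, (7|13)=-1; sign (−1)^0·+1^1·-1^2 = +1.
(a,b)_41: α=2, u≡29; β=1, v≡36 (mod 41); (29|41)=-1, (36|41)=+1; sign (−1)^0·-1^1·+1^2 = -1.
(a,b)_3: α=-4, u≡2; β=0, v≡2 (mod 3); (2|3)=-1, (2|3)=-1; sign (−1)^0·-1^0·-1^-4 = +1.
(a,b)_31: α=2, u≡7; β=0, v≡26 (mod 31); (7|31)=+1, (26|31)=-1; sign (−1)^0·+1^0·-1^2 = +1.
(a,b)_17: α=2, u≡14; β=1, v≡5 (mod 17); (14|17)=-1, (5|17)=-1; sign (−1)^0·-1^1·-1^2 = -1.
(a,b)_2: α=21, β=8; u≡7, v≡3 (mod 8); ε(u)ε(v)=1·1, αω(v)=21·1, βω(u)=8·0; sum ≡ 0  ⇒  +1.
(a,b)_11: α=-4, u≡3; β=-2, v≡5 (mod 11); (3|11)=+1, (5|11)=+1; sign (−1)^0·+1^-2·+1^-4 = +1.
|Ram(14, -9061)| = 2, even; anisotropic at {17, 41}.

[17, 41]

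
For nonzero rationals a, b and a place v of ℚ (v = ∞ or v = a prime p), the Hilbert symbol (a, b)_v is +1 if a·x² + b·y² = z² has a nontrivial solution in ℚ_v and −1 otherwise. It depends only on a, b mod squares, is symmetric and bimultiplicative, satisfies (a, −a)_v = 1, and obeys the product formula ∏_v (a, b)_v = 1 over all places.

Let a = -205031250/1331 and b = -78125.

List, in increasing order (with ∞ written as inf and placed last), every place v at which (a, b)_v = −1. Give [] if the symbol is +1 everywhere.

Mod squares: a ≡ -22, b ≡ -5. Check v ∈ {∞, 2, 3, 5, 11}.
v=11: a=11^-3·(≡5), b=11^0·(≡8) mod 11; (5|11)=+1, (8|11)=-1; (−1)^{-3·0·5}·(+1)^0·(-1)^-3 = -1.
v=3: a=3^8·(≡2), b=3^0·(≡1) mod 3; (2|3)=-1, (1|3)=+1; (−1)^{8·0·1}·(-1)^0·(+1)^8 = +1.
v=∞: -22 < 0 and -5 < 0  ⇒  (a,b)_∞ = -1.
v=5: a=5^6·(≡3), b=5^7·(≡4) mod 5; (3|5)=-1, (4|5)=+1; (−1)^{6·7·2}·(-1)^7·(+1)^6 = -1.
v=2: v_2(a)=1, v_2(b)=0; units ≡ 5, 3 (mod 8); ε·ε+αω+βω = 0·1+1·1+0·1 ≡ 1  ⇒  (a,b)_2 = -1.
Ram(-22, -5) = {2, 5, 11, ∞}; no ℚ_2-point on the conic.

[2, 5, 11, inf]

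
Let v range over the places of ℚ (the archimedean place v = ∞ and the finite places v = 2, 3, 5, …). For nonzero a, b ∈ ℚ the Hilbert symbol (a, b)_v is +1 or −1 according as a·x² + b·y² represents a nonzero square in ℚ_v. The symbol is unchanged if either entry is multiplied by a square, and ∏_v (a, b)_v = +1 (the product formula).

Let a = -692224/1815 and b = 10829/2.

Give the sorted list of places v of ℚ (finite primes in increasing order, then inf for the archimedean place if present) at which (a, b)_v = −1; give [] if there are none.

[5, 13]

Mod squares: a ≡ -15, b ≡ 442. Check v ∈ {∞, 2, 3, 5, 7, 11, 13, 17}.
v=17: a=17^0·(≡13), b=17^1·(≡4) mod 17; (13|17)=+1, (4|17)=+1; (−1)^{0·1·8}·(+1)^1·(+1)^0 = +1.
v=7: a=7^0·(≡3), b=7^2·(≡2) mod 7; (3|7)=-1, (2|7)=+1; (−1)^{0·2·3}·(-1)^2·(+1)^0 = +1.
v=∞: -15 < 0 and 442 > 0  ⇒  (a,b)_∞ = +1.
v=11: a=11^-2·(≡7), b=11^0·(≡8) mod 11; (7|11)=-1, (8|11)=-1; (−1)^{-2·0·5}·(-1)^0·(-1)^-2 = +1.
v=13: a=13^2·(≡8), b=13^1·(≡7) mod 13; (8|13)=-1, (7|13)=-1; (−1)^{2·1·6}·(-1)^1·(-1)^2 = -1.
v=3: a=3^-1·(≡1), b=3^0·(≡1) mod 3; (1|3)=+1, (1|3)=+1; (−1)^{-1·0·1}·(+1)^0·(+1)^-1 = +1.
v=5: a=5^-1·(≡2), b=5^0·(≡2) mod 5; (2|5)=-1, (2|5)=-1; (−1)^{-1·0·2}·(-1)^0·(-1)^-1 = -1.
v=2: v_2(a)=12, v_2(b)=-1; units ≡ 1, 5 (mod 8); ε·ε+αω+βω = 0·0+12·1+-1·0 ≡ 0  ⇒  (a,b)_2 = +1.
(-15, 442 / ℚ) ramifies at {5, 13}: a division algebra.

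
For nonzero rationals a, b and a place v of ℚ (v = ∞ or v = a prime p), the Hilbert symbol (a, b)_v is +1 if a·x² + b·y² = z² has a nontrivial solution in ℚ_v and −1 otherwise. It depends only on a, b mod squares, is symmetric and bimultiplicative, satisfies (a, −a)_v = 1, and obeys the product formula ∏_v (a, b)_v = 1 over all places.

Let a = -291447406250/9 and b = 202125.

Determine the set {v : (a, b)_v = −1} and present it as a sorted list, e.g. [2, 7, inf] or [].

[2, 11]

Mod squares: a ≡ -26, b ≡ 165. Check v ∈ {∞, 2, 3, 5, 7, 11, 13}.
v=11: a=11^4·(≡6), b=11^1·(≡5) mod 11; (6|11)=-1, (5|11)=+1; (−1)^{4·1·5}·(-1)^1·(+1)^4 = -1.
v=5: a=5^6·(≡4), b=5^3·(≡2) mod 5; (4|5)=+1, (2|5)=-1; (−1)^{6·3·2}·(+1)^3·(-1)^6 = +1.
v=3: a=3^-2·(≡1), b=3^1·(≡1) mod 3; (1|3)=+1, (1|3)=+1; (−1)^{-2·1·1}·(+1)^1·(+1)^-2 = +1.
v=2: v_2(a)=1, v_2(b)=0; units ≡ 3, 5 (mod 8); ε·ε+αω+βω = 1·0+1·1+0·1 ≡ 1  ⇒  (a,b)_2 = -1.
v=7: a=7^2·(≡4), b=7^2·(≡2) mod 7; (4|7)=+1, (2|7)=+1; (−1)^{2·2·3}·(+1)^2·(+1)^2 = +1.
v=13: a=13^1·(≡11), b=13^0·(≡1) mod 13; (11|13)=-1, (1|13)=+1; (−1)^{1·0·6}·(-1)^0·(+1)^1 = +1.
v=∞: -26 < 0 and 165 > 0  ⇒  (a,b)_∞ = +1.
|Ram(-26, 165)| = 2, even; anisotropic at {2, 11}.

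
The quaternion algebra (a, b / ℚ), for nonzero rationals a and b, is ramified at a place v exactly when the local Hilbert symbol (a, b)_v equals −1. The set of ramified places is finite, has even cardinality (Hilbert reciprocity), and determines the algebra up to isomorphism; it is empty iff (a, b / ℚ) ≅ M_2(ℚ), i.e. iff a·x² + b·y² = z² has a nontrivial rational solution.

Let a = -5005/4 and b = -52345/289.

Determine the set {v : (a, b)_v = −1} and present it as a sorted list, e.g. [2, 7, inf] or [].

Mod squares: a ≡ -5005, b ≡ -145. Check v ∈ {∞, 2, 5, 7, 11, 13, 17, 19, 29}.
v=7: a=7^1·(≡5), b=7^0·(≡4) mod 7; (5|7)=-1, (4|7)=+1; (−1)^{1·0·3}·(-1)^0·(+1)^1 = +1.
v=17: a=17^0·(≡11), b=17^-2·(≡15) mod 17; (11|17)=-1, (15|17)=+1; (−1)^{0·-2·8}·(-1)^-2·(+1)^0 = +1.
v=∞: -5005 < 0 and -145 < 0  ⇒  (a,b)_∞ = -1.
v=11: a=11^1·(≡10), b=11^0·(≡5) mod 11; (10|11)=-1, (5|11)=+1; (−1)^{1·0·5}·(-1)^0·(+1)^1 = +1.
v=13: a=13^1·(≡11), b=13^0·(≡2) mod 13; (11|13)=-1, (2|13)=-1; (−1)^{1·0·6}·(-1)^0·(-1)^1 = -1.
v=19: a=19^0·(≡17), b=19^2·(≡16) mod 19; (17|19)=+1, (16|19)=+1; (−1)^{0·2·9}·(+1)^2·(+1)^0 = +1.
v=5: a=5^1·(≡1), b=5^1·(≡4) mod 5; (1|5)=+1, (4|5)=+1; (−1)^{1·1·2}·(+1)^1·(+1)^1 = +1.
v=29: a=29^0·(≡3), b=29^1·(≡7) mod 29; (3|29)=-1, (7|29)=+1; (−1)^{0·1·14}·(-1)^1·(+1)^0 = -1.
v=2: v_2(a)=-2, v_2(b)=0; units ≡ 3, 7 (mod 8); ε·ε+αω+βω = 1·1+-2·0+0·1 ≡ 1  ⇒  (a,b)_2 = -1.
|Ram(-5005, -145)| = 4, even; anisotropic at {2, 13, 29, ∞}.

[2, 13, 29, inf]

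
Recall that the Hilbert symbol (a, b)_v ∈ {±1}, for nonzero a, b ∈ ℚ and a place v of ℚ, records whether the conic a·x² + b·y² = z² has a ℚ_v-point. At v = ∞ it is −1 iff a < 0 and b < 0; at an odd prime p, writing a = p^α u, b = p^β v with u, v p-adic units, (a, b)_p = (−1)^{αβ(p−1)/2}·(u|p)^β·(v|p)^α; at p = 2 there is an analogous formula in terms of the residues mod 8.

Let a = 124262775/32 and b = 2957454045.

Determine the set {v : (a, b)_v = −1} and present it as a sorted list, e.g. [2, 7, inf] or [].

[2, 5, 13, 17]

Mod squares: a ≡ 78, b ≡ 23205. Check v ∈ {∞, 2, 3, 5, 7, 13, 17}.
v=5: a=5^2·(≡3), b=5^1·(≡4) mod 5; (3|5)=-1, (4|5)=+1; (−1)^{2·1·2}·(-1)^1·(+1)^2 = -1.
v=17: a=17^2·(≡3), b=17^3·(≡12) mod 17; (3|17)=-1, (12|17)=-1; (−1)^{2·3·8}·(-1)^3·(-1)^2 = -1.
v=7: a=7^2·(≡2), b=7^3·(≡2) mod 7; (2|7)=+1, (2|7)=+1; (−1)^{2·3·3}·(+1)^3·(+1)^2 = +1.
v=2: v_2(a)=-5, v_2(b)=0; units ≡ 7, 5 (mod 8); ε·ε+αω+βω = 1·0+-5·1+0·0 ≡ 1  ⇒  (a,b)_2 = -1.
v=3: a=3^3·(≡2), b=3^3·(≡1) mod 3; (2|3)=-1, (1|3)=+1; (−1)^{3·3·1}·(-1)^3·(+1)^3 = +1.
v=13: a=13^1·(≡8), b=13^1·(≡1) mod 13; (8|13)=-1, (1|13)=+1; (−1)^{1·1·6}·(-1)^1·(+1)^1 = -1.
v=∞: 78 > 0 and 23205 > 0  ⇒  (a,b)_∞ = +1.
|Ram(78, 23205)| = 4, even; anisotropic at {2, 5, 13, 17}.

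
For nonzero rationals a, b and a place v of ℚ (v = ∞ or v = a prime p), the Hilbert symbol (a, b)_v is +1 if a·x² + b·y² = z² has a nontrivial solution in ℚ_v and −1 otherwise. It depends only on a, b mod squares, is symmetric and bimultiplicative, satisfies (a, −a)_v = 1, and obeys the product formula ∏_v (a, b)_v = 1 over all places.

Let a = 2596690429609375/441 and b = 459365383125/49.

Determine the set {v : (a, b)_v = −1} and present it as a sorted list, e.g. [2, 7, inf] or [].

Mod squares: a ≡ 1003255, b ≡ 493. Check v ∈ {∞, 2, 3, 5, 7, 11, 17, 29, 37}.
v=11: a=11^3·(≡1), b=11^2·(≡3) mod 11; (1|11)=+1, (3|11)=+1; (−1)^{3·2·5}·(+1)^2·(+1)^3 = +1.
v=2: v_2(a)=0, v_2(b)=0; units ≡ 7, 5 (mod 8); ε·ε+αω+βω = 1·0+0·1+0·0 ≡ 0  ⇒  (a,b)_2 = +1.
v=3: a=3^-2·(≡1), b=3^2·(≡1) mod 3; (1|3)=+1, (1|3)=+1; (−1)^{-2·2·1}·(+1)^2·(+1)^-2 = +1.
v=7: a=7^-2·(≡4), b=7^-2·(≡5) mod 7; (4|7)=+1, (5|7)=-1; (−1)^{-2·-2·3}·(+1)^-2·(-1)^-2 = +1.
v=∞: 1003255 > 0 and 493 > 0  ⇒  (a,b)_∞ = +1.
v=5: a=5^7·(≡4), b=5^4·(≡2) mod 5; (4|5)=+1, (2|5)=-1; (−1)^{7·4·2}·(+1)^4·(-1)^7 = -1.
v=17: a=17^1·(≡1), b=17^1·(≡12) mod 17; (1|17)=+1, (12|17)=-1; (−1)^{1·1·8}·(+1)^1·(-1)^1 = -1.
v=29: a=29^1·(≡2), b=29^1·(≡18) mod 29; (2|29)=-1, (18|29)=-1; (−1)^{1·1·14}·(-1)^1·(-1)^1 = +1.
v=37: a=37^3·(≡35), b=37^2·(≡10) mod 37; (35|37)=-1, (10|37)=+1; (−1)^{3·2·18}·(-1)^2·(+1)^3 = +1.
(1003255, 493 / ℚ) ramifies at {5, 17}: a division algebra.

[5, 17]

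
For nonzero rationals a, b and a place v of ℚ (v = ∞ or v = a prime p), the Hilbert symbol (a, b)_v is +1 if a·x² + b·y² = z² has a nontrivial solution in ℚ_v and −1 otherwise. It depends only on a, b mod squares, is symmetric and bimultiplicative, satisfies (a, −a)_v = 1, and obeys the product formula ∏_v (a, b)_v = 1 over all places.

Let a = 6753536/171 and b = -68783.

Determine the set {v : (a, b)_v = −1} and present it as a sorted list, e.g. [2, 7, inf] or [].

Mod squares: a ≡ 501239, b ≡ -407. Check v ∈ {∞, 2, 3, 11, 13, 19, 23, 31, 37}.
v=37: a=37^1·(≡18), b=37^1·(≡28) mod 37; (18|37)=-1, (28|37)=+1; (−1)^{1·1·18}·(-1)^1·(+1)^1 = -1.
v=31: a=31^1·(≡7), b=31^0·(≡6) mod 31; (7|31)=+1, (6|31)=-1; (−1)^{1·0·15}·(+1)^0·(-1)^1 = -1.
v=13: a=13^0·(≡5), b=13^2·(≡9) mod 13; (5|13)=-1, (9|13)=+1; (−1)^{0·2·6}·(-1)^2·(+1)^0 = +1.
v=19: a=19^-1·(≡9), b=19^0·(≡16) mod 19; (9|19)=+1, (16|19)=+1; (−1)^{-1·0·9}·(+1)^0·(+1)^-1 = +1.
v=3: a=3^-2·(≡2), b=3^0·(≡1) mod 3; (2|3)=-1, (1|3)=+1; (−1)^{-2·0·1}·(-1)^0·(+1)^-2 = +1.
v=11: a=11^0·(≡7), b=11^1·(≡6) mod 11; (7|11)=-1, (6|11)=-1; (−1)^{0·1·5}·(-1)^1·(-1)^0 = -1.
v=2: v_2(a)=8, v_2(b)=0; units ≡ 7, 1 (mod 8); ε·ε+αω+βω = 1·0+8·0+0·0 ≡ 0  ⇒  (a,b)_2 = +1.
v=23: a=23^1·(≡6), b=23^0·(≡10) mod 23; (6|23)=+1, (10|23)=-1; (−1)^{1·0·11}·(+1)^0·(-1)^1 = -1.
v=∞: 501239 > 0 and -407 < 0  ⇒  (a,b)_∞ = +1.
|Ram(501239, -407)| = 4, even; anisotropic at {11, 23, 31, 37}.

[11, 23, 31, 37]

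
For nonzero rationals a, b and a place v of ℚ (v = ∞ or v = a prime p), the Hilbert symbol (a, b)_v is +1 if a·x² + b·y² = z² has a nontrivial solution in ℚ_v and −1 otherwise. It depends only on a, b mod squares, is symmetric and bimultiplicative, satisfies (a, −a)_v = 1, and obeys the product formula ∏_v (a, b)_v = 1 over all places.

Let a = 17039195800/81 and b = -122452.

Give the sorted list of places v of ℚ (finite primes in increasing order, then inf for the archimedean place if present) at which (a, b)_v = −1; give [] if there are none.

[11, 23]

Mod squares: a ≡ 22, b ≡ -253. Check v ∈ {∞, 2, 3, 5, 11, 23}.
v=5: a=5^2·(≡2), b=5^0·(≡3) mod 5; (2|5)=-1, (3|5)=-1; (−1)^{2·0·2}·(-1)^0·(-1)^2 = +1.
v=3: a=3^-4·(≡1), b=3^0·(≡2) mod 3; (1|3)=+1, (2|3)=-1; (−1)^{-4·0·1}·(+1)^0·(-1)^-4 = +1.
v=2: v_2(a)=3, v_2(b)=2; units ≡ 3, 3 (mod 8); ε·ε+αω+βω = 1·1+3·1+2·1 ≡ 0  ⇒  (a,b)_2 = +1.
v=11: a=11^5·(≡6), b=11^3·(≡7) mod 11; (6|11)=-1, (7|11)=-1; (−1)^{5·3·5}·(-1)^3·(-1)^5 = -1.
v=∞: 22 > 0 and -253 < 0  ⇒  (a,b)_∞ = +1.
v=23: a=23^2·(≡22), b=23^1·(≡12) mod 23; (22|23)=-1, (12|23)=+1; (−1)^{2·1·11}·(-1)^1·(+1)^2 = -1.
|Ram(22, -253)| = 2, even; anisotropic at {11, 23}.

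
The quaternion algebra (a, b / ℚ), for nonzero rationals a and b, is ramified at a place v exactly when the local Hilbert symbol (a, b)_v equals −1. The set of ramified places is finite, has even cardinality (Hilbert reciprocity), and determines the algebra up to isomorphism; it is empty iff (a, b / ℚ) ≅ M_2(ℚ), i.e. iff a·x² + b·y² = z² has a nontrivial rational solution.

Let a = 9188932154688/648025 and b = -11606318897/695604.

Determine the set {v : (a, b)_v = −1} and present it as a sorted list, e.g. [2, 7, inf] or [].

Mod squares: a ≡ 7293, b ≡ -357. Check v ∈ {∞, 2, 3, 5, 7, 11, 13, 17, 23, 29, 53}.
v=3: a=3^5·(≡1), b=3^-1·(≡1) mod 3; (1|3)=+1, (1|3)=+1; (−1)^{5·-1·1}·(+1)^-1·(+1)^5 = -1.
v=13: a=13^1·(≡7), b=13^-2·(≡6) mod 13; (7|13)=-1, (6|13)=-1; (−1)^{1·-2·6}·(-1)^-2·(-1)^1 = -1.
v=11: a=11^1·(≡9), b=11^0·(≡10) mod 11; (9|11)=+1, (10|11)=-1; (−1)^{1·0·5}·(+1)^0·(-1)^1 = -1.
v=29: a=29^2·(≡2), b=29^2·(≡28) mod 29; (2|29)=-1, (28|29)=+1; (−1)^{2·2·14}·(-1)^2·(+1)^2 = +1.
v=5: a=5^-2·(≡3), b=5^0·(≡2) mod 5; (3|5)=-1, (2|5)=-1; (−1)^{-2·0·2}·(-1)^0·(-1)^-2 = +1.
v=53: a=53^0·(≡50), b=53^2·(≡23) mod 53; (50|53)=-1, (23|53)=-1; (−1)^{0·2·26}·(-1)^2·(-1)^0 = +1.
v=17: a=17^3·(≡1), b=17^3·(≡16) mod 17; (1|17)=+1, (16|17)=+1; (−1)^{3·3·8}·(+1)^3·(+1)^3 = +1.
v=∞: 7293 > 0 and -357 < 0  ⇒  (a,b)_∞ = +1.
v=7: a=7^-2·(≡3), b=7^-3·(≡6) mod 7; (3|7)=-1, (6|7)=-1; (−1)^{-2·-3·3}·(-1)^-3·(-1)^-2 = -1.
v=23: a=23^-2·(≡1), b=23^0·(≡5) mod 23; (1|23)=+1, (5|23)=-1; (−1)^{-2·0·11}·(+1)^0·(-1)^-2 = +1.
v=2: v_2(a)=6, v_2(b)=-2; units ≡ 5, 3 (mod 8); ε·ε+αω+βω = 0·1+6·1+-2·1 ≡ 0  ⇒  (a,b)_2 = +1.
Ram(7293, -357) = {3, 7, 11, 13}; no ℚ_3-point on the conic.

[3, 7, 11, 13]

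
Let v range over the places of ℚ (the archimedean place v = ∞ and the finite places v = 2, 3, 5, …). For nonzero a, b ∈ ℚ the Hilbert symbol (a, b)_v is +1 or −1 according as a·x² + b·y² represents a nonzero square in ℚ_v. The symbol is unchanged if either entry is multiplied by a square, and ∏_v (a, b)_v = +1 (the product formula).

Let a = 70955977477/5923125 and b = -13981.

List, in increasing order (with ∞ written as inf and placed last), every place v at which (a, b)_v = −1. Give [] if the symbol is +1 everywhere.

[7, 11, 13, 31, 37, 41]

(a, b) ≡ (3175081, -13981) mod (ℚ^×)²; places V = {2, 3, 5, 7, 11, 13, 23, 31, 37, 41, ∞}.
(a,b)_41: α=1, u≡40; β=1, v≡28 (mod 41); (40|41)=+1, (28|41)=-1; sign (−1)^0·+1^1·-1^1 = -1.
(a,b)_7: α=5, u≡4; β=0, v≡5 (mod 7); (4|7)=+1, (5|7)=-1; sign (−1)^0·+1^0·-1^5 = -1.
(a,b)_23: α=1, u≡9; β=0, v≡3 (mod 23); (9|23)=+1, (3|23)=+1; sign (−1)^0·+1^0·+1^1 = +1.
(a,b)_2: α=0, β=0; u≡1, v≡3 (mod 8); ε(u)ε(v)=0·1, αω(v)=0·1, βω(u)=0·0; sum ≡ 0  ⇒  +1.
(a,b)_13: α=-1, u≡8; β=0, v≡7 (mod 13); (8|13)=-1, (7|13)=-1; sign (−1)^0·-1^0·-1^-1 = -1.
(a,b)_3: α=-6, u≡1; β=0, v≡2 (mod 3); (1|3)=+1, (2|3)=-1; sign (−1)^0·+1^0·-1^-6 = +1.
(a,b)_∞: sgn(3175081)=+, sgn(-13981)=−, so +1.
(a,b)_37: α=1, u≡30; β=0, v≡5 (mod 37); (30|37)=+1, (5|37)=-1; sign (−1)^0·+1^0·-1^1 = -1.
(a,b)_11: α=2, u≡10; β=1, v≡5 (mod 11); (10|11)=-1, (5|11)=+1; sign (−1)^0·-1^1·+1^2 = -1.
(a,b)_5: α=-4, u≡1; β=0, v≡4 (mod 5); (1|5)=+1, (4|5)=+1; sign (−1)^0·+1^0·+1^-4 = +1.
(a,b)_31: α=0, u≡26; β=1, v≡14 (mod 31); (26|31)=-1, (14|31)=+1; sign (−1)^0·-1^1·+1^0 = -1.
Ram(3175081, -13981) = {7, 11, 13, 31, 37, 41}; no ℚ_7-point on the conic.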